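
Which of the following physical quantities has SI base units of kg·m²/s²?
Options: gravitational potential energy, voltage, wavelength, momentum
Checking the SI base units of each option:
  gravitational potential energy (U = -GMm/r): kg·m²/s²  ✓ matches
  voltage (V = IR): kg·m²/(s³·A)  ✗
  wavelength (λ = v/f): m  ✗
  momentum (p = mv): kg·m/s  ✗

Only gravitational potential energy has units kg·m²/s².

Answer: gravitational potential energy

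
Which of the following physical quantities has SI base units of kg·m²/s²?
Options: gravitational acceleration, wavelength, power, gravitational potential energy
Checking the SI base units of each option:
  gravitational acceleration (g = GM/r²): m/s²  ✗
  wavelength (λ = v/f): m  ✗
  power (P = W/t): kg·m²/s³  ✗
  gravitational potential energy (U = -GMm/r): kg·m²/s²  ✓ matches

Only gravitational potential energy has units kg·m²/s².

Answer: gravitational potential energy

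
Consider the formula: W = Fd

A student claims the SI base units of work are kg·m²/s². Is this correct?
Units of each symbol in W = Fd:
  F (force): kg·m/s²
  d (displacement): m

Multiplying the contributions: [kg·m/s²] · [m]
Adding exponents of each base unit: kg: 1, m: 2, s: -2
SI base units of work: kg·m²/s²

The claimed units kg·m²/s² match the derived units, so the claim is correct.

Answer: Yes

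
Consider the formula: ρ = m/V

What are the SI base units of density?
Units of each symbol in ρ = m/V:
  m (mass): kg
  V (volume): m³  → in the denominator, contributes 1/m³

Multiplying the contributions: [kg] · [1/m³]
Adding exponents of each base unit: kg: 1, m: -3
SI base units of density: kg/m³

Answer: kg/m³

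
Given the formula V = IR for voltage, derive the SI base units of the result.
Units of each symbol in V = IR:
  I (current): A
  R (resistance, in ohms): kg·m²/(s³·A²)

Multiplying the contributions: [A] · [kg·m²/(s³·A²)]
Adding exponents of each base unit: kg: 1, m: 2, s: -3, A: -1
SI base units of voltage: kg·m²/(s³·A)

Answer: kg·m²/(s³·A)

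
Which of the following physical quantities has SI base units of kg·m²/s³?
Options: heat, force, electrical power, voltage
Checking the SI base units of each option:
  heat (Q = mcΔT): kg·m²/s²  ✗
  force (F = ma): kg·m/s²  ✗
  electrical power (P = IV): kg·m²/s³  ✓ matches
  voltage (V = IR): kg·m²/(s³·A)  ✗

Only electrical power has units kg·m²/s³.

Answer: electrical power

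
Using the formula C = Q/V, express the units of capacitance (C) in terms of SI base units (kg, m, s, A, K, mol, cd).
Units of each symbol in C = Q/V:
  Q (charge, in coulombs): s·A
  V (voltage, in volts): kg·m²/(s³·A)  → in the denominator, contributes s³·A/(kg·m²)

Multiplying the contributions: [s·A] · [s³·A/(kg·m²)]
Adding exponents of each base unit: kg: -1, m: -2, s: 4, A: 2
SI base units of capacitance: s⁴·A²/(kg·m²)

Answer: s⁴·A²/(kg·m²)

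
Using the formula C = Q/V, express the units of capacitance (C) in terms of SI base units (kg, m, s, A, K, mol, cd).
Units of each symbol in C = Q/V:
  Q (charge, in coulombs): s·A
  V (voltage, in volts): kg·m²/(s³·A)  → in the denominator, contributes s³·A/(kg·m²)

Multiplying the contributions: [s·A] · [s³·A/(kg·m²)]
Adding exponents of each base unit: kg: -1, m: -2, s: 4, A: 2
SI base units of capacitance: s⁴·A²/(kg·m²)

Answer: s⁴·A²/(kg·m²)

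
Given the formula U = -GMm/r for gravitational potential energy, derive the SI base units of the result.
Units of each symbol in U = -GMm/r:
  G (gravitational constant): m³/(kg·s²)
  M (mass): kg
  m (mass): kg
  r (distance): m  → in the denominator, contributes 1/m
  The minus sign does not affect the units.

Multiplying the contributions: [m³/(kg·s²)] · [kg] · [kg] · [1/m]
Adding exponents of each base unit: kg: 1, m: 2, s: -2
SI base units of gravitational potential energy: kg·m²/s²

Answer: kg·m²/s²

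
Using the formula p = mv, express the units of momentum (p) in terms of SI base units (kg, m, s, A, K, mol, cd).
Units of each symbol in p = mv:
  m (mass): kg
  v (velocity): m/s

Multiplying the contributions: [kg] · [m/s]
Adding exponents of each base unit: kg: 1, m: 1, s: -1
SI base units of momentum: kg·m/s

Answer: kg·m/s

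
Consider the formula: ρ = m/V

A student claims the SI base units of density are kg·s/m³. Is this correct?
Units of each symbol in ρ = m/V:
  m (mass): kg
  V (volume): m³  → in the denominator, contributes 1/m³

Multiplying the contributions: [kg] · [1/m³]
Adding exponents of each base unit: kg: 1, m: -3
SI base units of density: kg/m³

The claimed units kg·s/m³ (exponents kg: 1, m: -3, s: 1) do not match the derived units kg/m³ (exponents kg: 1, m: -3), so the claim is incorrect.

Answer: No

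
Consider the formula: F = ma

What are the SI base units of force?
Units of each symbol in F = ma:
  m (mass): kg
  a (acceleration): m/s²

Multiplying the contributions: [kg] · [m/s²]
Adding exponents of each base unit: kg: 1, m: 1, s: -2
SI base units of force: kg·m/s²

Answer: kg·m/s²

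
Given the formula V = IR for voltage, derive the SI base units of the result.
Units of each symbol in V = IR:
  I (current): A
  R (resistance, in ohms): kg·m²/(s³·A²)

Multiplying the contributions: [A] · [kg·m²/(s³·A²)]
Adding exponents of each base unit: kg: 1, m: 2, s: -3, A: -1
SI base units of voltage: kg·m²/(s³·A)

Answer: kg·m²/(s³·A)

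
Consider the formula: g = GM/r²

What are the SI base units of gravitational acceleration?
Units of each symbol in g = GM/r²:
  G (gravitational constant): m³/(kg·s²)
  M (mass): kg
  r (distance): m  → to the power 2 in the denominator, contributes 1/m²

Multiplying the contributions: [m³/(kg·s²)] · [kg] · [1/m²]
Adding exponents of each base unit: m: 1, s: -2
SI base units of gravitational acceleration: m/s²

Answer: m/s²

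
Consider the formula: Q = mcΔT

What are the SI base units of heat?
Units of each symbol in Q = mcΔT:
  m (mass): kg
  c (specific heat capacity, in J/(kg·K)): m²/(s²·K)
  ΔT (temperature change): K

Multiplying the contributions: [kg] · [m²/(s²·K)] · [K]
Adding exponents of each base unit: kg: 1, m: 2, s: -2
SI base units of heat: kg·m²/s²

Answer: kg·m²/s²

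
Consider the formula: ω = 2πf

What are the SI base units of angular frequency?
Units of each symbol in ω = 2πf:
  f (frequency): 1/s
  The factor 2π is dimensionless.

Multiplying the contributions: [1/s]
Adding exponents of each base unit: s: -1
SI base units of angular frequency: 1/s

Answer: 1/s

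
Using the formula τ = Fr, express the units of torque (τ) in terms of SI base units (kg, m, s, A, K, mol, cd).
Units of each symbol in τ = Fr:
  F (force): kg·m/s²
  r (lever arm): m

Multiplying the contributions: [kg·m/s²] · [m]
Adding exponents of each base unit: kg: 1, m: 2, s: -2
SI base units of torque: kg·m²/s²

Answer: kg·m²/s²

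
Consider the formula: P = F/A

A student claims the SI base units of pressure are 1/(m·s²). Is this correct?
Units of each symbol in P = F/A:
  F (force): kg·m/s²
  A (area): m²  → in the denominator, contributes 1/m²

Multiplying the contributions: [kg·m/s²] · [1/m²]
Adding exponents of each base unit: kg: 1, m: -1, s: -2
SI base units of pressure: kg/(m·s²)

The claimed units 1/(m·s²) (exponents m: -1, s: -2) do not match the derived units kg/(m·s²) (exponents kg: 1, m: -1, s: -2), so the claim is incorrect.

Answer: No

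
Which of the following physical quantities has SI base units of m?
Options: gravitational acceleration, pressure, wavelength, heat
Checking the SI base units of each option:
  gravitational acceleration (g = GM/r²): m/s²  ✗
  pressure (P = F/A): kg/(m·s²)  ✗
  wavelength (λ = v/f): m  ✓ matches
  heat (Q = mcΔT): kg·m²/s²  ✗

Only wavelength has units m.

Answer: wavelength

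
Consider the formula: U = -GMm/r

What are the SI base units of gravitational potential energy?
Units of each symbol in U = -GMm/r:
  G (gravitational constant): m³/(kg·s²)
  M (mass): kg
  m (mass): kg
  r (distance): m  → in the denominator, contributes 1/m
  The minus sign does not affect the units.

Multiplying the contributions: [m³/(kg·s²)] · [kg] · [kg] · [1/m]
Adding exponents of each base unit: kg: 1, m: 2, s: -2
SI base units of gravitational potential energy: kg·m²/s²

Answer: kg·m²/s²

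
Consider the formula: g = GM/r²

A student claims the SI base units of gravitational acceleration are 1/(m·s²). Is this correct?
Units of each symbol in g = GM/r²:
  G (gravitational constant): m³/(kg·s²)
  M (mass): kg
  r (distance): m  → to the power 2 in the denominator, contributes 1/m²

Multiplying the contributions: [m³/(kg·s²)] · [kg] · [1/m²]
Adding exponents of each base unit: m: 1, s: -2
SI base units of gravitational acceleration: m/s²

The claimed units 1/(m·s²) (exponents m: -1, s: -2) do not match the derived units m/s² (exponents m: 1, s: -2), so the claim is incorrect.

Answer: No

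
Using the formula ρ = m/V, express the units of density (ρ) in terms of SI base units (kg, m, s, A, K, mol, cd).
Units of each symbol in ρ = m/V:
  m (mass): kg
  V (volume): m³  → in the denominator, contributes 1/m³

Multiplying the contributions: [kg] · [1/m³]
Adding exponents of each base unit: kg: 1, m: -3
SI base units of density: kg/m³

Answer: kg/m³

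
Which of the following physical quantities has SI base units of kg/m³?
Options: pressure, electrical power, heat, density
Checking the SI base units of each option:
  pressure (P = F/A): kg/(m·s²)  ✗
  electrical power (P = IV): kg·m²/s³  ✗
  heat (Q = mcΔT): kg·m²/s²  ✗
  density (ρ = m/V): kg/m³  ✓ matches

Only density has units kg/m³.

Answer: density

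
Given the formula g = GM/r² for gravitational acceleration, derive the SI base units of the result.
Units of each symbol in g = GM/r²:
  G (gravitational constant): m³/(kg·s²)
  M (mass): kg
  r (distance): m  → to the power 2 in the denominator, contributes 1/m²

Multiplying the contributions: [m³/(kg·s²)] · [kg] · [1/m²]
Adding exponents of each base unit: m: 1, s: -2
SI base units of gravitational acceleration: m/s²

Answer: m/s²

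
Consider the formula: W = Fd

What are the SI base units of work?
Units of each symbol in W = Fd:
  F (force): kg·m/s²
  d (displacement): m

Multiplying the contributions: [kg·m/s²] · [m]
Adding exponents of each base unit: kg: 1, m: 2, s: -2
SI base units of work: kg·m²/s²

Answer: kg·m²/s²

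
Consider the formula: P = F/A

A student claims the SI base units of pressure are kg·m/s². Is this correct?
Units of each symbol in P = F/A:
  F (force): kg·m/s²
  A (area): m²  → in the denominator, contributes 1/m²

Multiplying the contributions: [kg·m/s²] · [1/m²]
Adding exponents of each base unit: kg: 1, m: -1, s: -2
SI base units of pressure: kg/(m·s²)

The claimed units kg·m/s² (exponents kg: 1, m: 1, s: -2) do not match the derived units kg/(m·s²) (exponents kg: 1, m: -1, s: -2), so the claim is incorrect.

Answer: No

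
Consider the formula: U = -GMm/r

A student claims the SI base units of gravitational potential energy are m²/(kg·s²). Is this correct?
Units of each symbol in U = -GMm/r:
  G (gravitational constant): m³/(kg·s²)
  M (mass): kg
  m (mass): kg
  r (distance): m  → in the denominator, contributes 1/m
  The minus sign does not affect the units.

Multiplying the contributions: [m³/(kg·s²)] · [kg] · [kg] · [1/m]
Adding exponents of each base unit: kg: 1, m: 2, s: -2
SI base units of gravitational potential energy: kg·m²/s²

The claimed units m²/(kg·s²) (exponents kg: -1, m: 2, s: -2) do not match the derived units kg·m²/s² (exponents kg: 1, m: 2, s: -2), so the claim is incorrect.

Answer: No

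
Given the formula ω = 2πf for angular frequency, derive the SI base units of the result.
Units of each symbol in ω = 2πf:
  f (frequency): 1/s
  The factor 2π is dimensionless.

Multiplying the contributions: [1/s]
Adding exponents of each base unit: s: -1
SI base units of angular frequency: 1/s

Answer: 1/s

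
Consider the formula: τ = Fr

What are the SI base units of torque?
Units of each symbol in τ = Fr:
  F (force): kg·m/s²
  r (lever arm): m

Multiplying the contributions: [kg·m/s²] · [m]
Adding exponents of each base unit: kg: 1, m: 2, s: -2
SI base units of torque: kg·m²/s²

Answer: kg·m²/s²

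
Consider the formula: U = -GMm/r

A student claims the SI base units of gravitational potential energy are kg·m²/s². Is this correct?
Units of each symbol in U = -GMm/r:
  G (gravitational constant): m³/(kg·s²)
  M (mass): kg
  m (mass): kg
  r (distance): m  → in the denominator, contributes 1/m
  The minus sign does not affect the units.

Multiplying the contributions: [m³/(kg·s²)] · [kg] · [kg] · [1/m]
Adding exponents of each base unit: kg: 1, m: 2, s: -2
SI base units of gravitational potential energy: kg·m²/s²

The claimed units kg·m²/s² match the derived units, so the claim is correct.

Answer: Yes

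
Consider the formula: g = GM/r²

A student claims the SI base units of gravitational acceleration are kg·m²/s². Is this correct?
Units of each symbol in g = GM/r²:
  G (gravitational constant): m³/(kg·s²)
  M (mass): kg
  r (distance): m  → to the power 2 in the denominator, contributes 1/m²

Multiplying the contributions: [m³/(kg·s²)] · [kg] · [1/m²]
Adding exponents of each base unit: m: 1, s: -2
SI base units of gravitational acceleration: m/s²

The claimed units kg·m²/s² (exponents kg: 1, m: 2, s: -2) do not match the derived units m/s² (exponents m: 1, s: -2), so the claim is incorrect.

Answer: No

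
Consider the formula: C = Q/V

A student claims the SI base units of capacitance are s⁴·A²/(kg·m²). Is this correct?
Units of each symbol in C = Q/V:
  Q (charge, in coulombs): s·A
  V (voltage, in volts): kg·m²/(s³·A)  → in the denominator, contributes s³·A/(kg·m²)

Multiplying the contributions: [s·A] · [s³·A/(kg·m²)]
Adding exponents of each base unit: kg: -1, m: -2, s: 4, A: 2
SI base units of capacitance: s⁴·A²/(kg·m²)

The claimed units s⁴·A²/(kg·m²) match the derived units, so the claim is correct.

Answer: Yes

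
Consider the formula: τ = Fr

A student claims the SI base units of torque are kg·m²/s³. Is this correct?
Units of each symbol in τ = Fr:
  F (force): kg·m/s²
  r (lever arm): m

Multiplying the contributions: [kg·m/s²] · [m]
Adding exponents of each base unit: kg: 1, m: 2, s: -2
SI base units of torque: kg·m²/s²

The claimed units kg·m²/s³ (exponents kg: 1, m: 2, s: -3) do not match the derived units kg·m²/s² (exponents kg: 1, m: 2, s: -2), so the claim is incorrect.

Answer: No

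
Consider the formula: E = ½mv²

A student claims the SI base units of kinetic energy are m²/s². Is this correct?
Units of each symbol in E = ½mv²:
  m (mass): kg
  v (speed): m/s  → to the power 2, contributes m²/s²
  The factor ½ is dimensionless.

Multiplying the contributions: [kg] · [m²/s²]
Adding exponents of each base unit: kg: 1, m: 2, s: -2
SI base units of kinetic energy: kg·m²/s²

The claimed units m²/s² (exponents m: 2, s: -2) do not match the derived units kg·m²/s² (exponents kg: 1, m: 2, s: -2), so the claim is incorrect.

Answer: No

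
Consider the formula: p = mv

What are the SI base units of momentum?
Units of each symbol in p = mv:
  m (mass): kg
  v (velocity): m/s

Multiplying the contributions: [kg] · [m/s]
Adding exponents of each base unit: kg: 1, m: 1, s: -1
SI base units of momentum: kg·m/s

Answer: kg·m/s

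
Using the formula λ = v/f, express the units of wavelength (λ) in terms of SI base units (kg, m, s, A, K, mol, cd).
Units of each symbol in λ = v/f:
  v (wave speed): m/s
  f (frequency): 1/s  → in the denominator, contributes s

Multiplying the contributions: [m/s] · [s]
Adding exponents of each base unit: m: 1
SI base units of wavelength: m

Answer: m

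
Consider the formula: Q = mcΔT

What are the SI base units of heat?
Units of each symbol in Q = mcΔT:
  m (mass): kg
  c (specific heat capacity, in J/(kg·K)): m²/(s²·K)
  ΔT (temperature change): K

Multiplying the contributions: [kg] · [m²/(s²·K)] · [K]
Adding exponents of each base unit: kg: 1, m: 2, s: -2
SI base units of heat: kg·m²/s²

Answer: kg·m²/s²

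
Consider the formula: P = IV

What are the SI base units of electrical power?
Units of each symbol in P = IV:
  I (current): A
  V (voltage, in volts): kg·m²/(s³·A)

Multiplying the contributions: [A] · [kg·m²/(s³·A)]
Adding exponents of each base unit: kg: 1, m: 2, s: -3
SI base units of electrical power: kg·m²/s³

Answer: kg·m²/s³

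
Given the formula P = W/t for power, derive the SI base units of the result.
Units of each symbol in P = W/t:
  W (work): kg·m²/s²
  t (time): s  → in the denominator, contributes 1/s

Multiplying the contributions: [kg·m²/s²] · [1/s]
Adding exponents of each base unit: kg: 1, m: 2, s: -3
SI base units of power: kg·m²/s³

Answer: kg·m²/s³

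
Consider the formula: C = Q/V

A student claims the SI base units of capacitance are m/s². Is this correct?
Units of each symbol in C = Q/V:
  Q (charge, in coulombs): s·A
  V (voltage, in volts): kg·m²/(s³·A)  → in the denominator, contributes s³·A/(kg·m²)

Multiplying the contributions: [s·A] · [s³·A/(kg·m²)]
Adding exponents of each base unit: kg: -1, m: -2, s: 4, A: 2
SI base units of capacitance: s⁴·A²/(kg·m²)

The claimed units m/s² (exponents m: 1, s: -2) do not match the derived units s⁴·A²/(kg·m²) (exponents kg: -1, m: -2, s: 4, A: 2), so the claim is incorrect.

Answer: No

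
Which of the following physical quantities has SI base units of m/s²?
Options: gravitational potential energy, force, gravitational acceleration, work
Checking the SI base units of each option:
  gravitational potential energy (U = -GMm/r): kg·m²/s²  ✗
  force (F = ma): kg·m/s²  ✗
  gravitational acceleration (g = GM/r²): m/s²  ✓ matches
  work (W = Fd): kg·m²/s²  ✗

Only gravitational acceleration has units m/s².

Answer: gravitational acceleration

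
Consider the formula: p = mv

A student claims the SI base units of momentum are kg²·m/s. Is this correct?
Units of each symbol in p = mv:
  m (mass): kg
  v (velocity): m/s

Multiplying the contributions: [kg] · [m/s]
Adding exponents of each base unit: kg: 1, m: 1, s: -1
SI base units of momentum: kg·m/s

The claimed units kg²·m/s (exponents kg: 2, m: 1, s: -1) do not match the derived units kg·m/s (exponents kg: 1, m: 1, s: -1), so the claim is incorrect.

Answer: No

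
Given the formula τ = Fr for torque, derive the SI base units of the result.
Units of each symbol in τ = Fr:
  F (force): kg·m/s²
  r (lever arm): m

Multiplying the contributions: [kg·m/s²] · [m]
Adding exponents of each base unit: kg: 1, m: 2, s: -2
SI base units of torque: kg·m²/s²

Answer: kg·m²/s²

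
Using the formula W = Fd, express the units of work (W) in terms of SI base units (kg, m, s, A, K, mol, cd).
Units of each symbol in W = Fd:
  F (force): kg·m/s²
  d (displacement): m

Multiplying the contributions: [kg·m/s²] · [m]
Adding exponents of each base unit: kg: 1, m: 2, s: -2
SI base units of work: kg·m²/s²

Answer: kg·m²/s²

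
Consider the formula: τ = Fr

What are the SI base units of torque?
Units of each symbol in τ = Fr:
  F (force): kg·m/s²
  r (lever arm): m

Multiplying the contributions: [kg·m/s²] · [m]
Adding exponents of each base unit: kg: 1, m: 2, s: -2
SI base units of torque: kg·m²/s²

Answer: kg·m²/s²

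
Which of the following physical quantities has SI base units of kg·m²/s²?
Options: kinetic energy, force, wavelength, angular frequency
Checking the SI base units of each option:
  kinetic energy (E = ½mv²): kg·m²/s²  ✓ matches
  force (F = ma): kg·m/s²  ✗
  wavelength (λ = v/f): m  ✗
  angular frequency (ω = 2πf): 1/s  ✗

Only kinetic energy has units kg·m²/s².

Answer: kinetic energy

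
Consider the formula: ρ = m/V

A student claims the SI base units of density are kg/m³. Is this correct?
Units of each symbol in ρ = m/V:
  m (mass): kg
  V (volume): m³  → in the denominator, contributes 1/m³

Multiplying the contributions: [kg] · [1/m³]
Adding exponents of each base unit: kg: 1, m: -3
SI base units of density: kg/m³

The claimed units kg/m³ match the derived units, so the claim is correct.

Answer: Yes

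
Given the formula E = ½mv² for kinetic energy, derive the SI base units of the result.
Units of each symbol in E = ½mv²:
  m (mass): kg
  v (speed): m/s  → to the power 2, contributes m²/s²
  The factor ½ is dimensionless.

Multiplying the contributions: [kg] · [m²/s²]
Adding exponents of each base unit: kg: 1, m: 2, s: -2
SI base units of kinetic energy: kg·m²/s²

Answer: kg·m²/s²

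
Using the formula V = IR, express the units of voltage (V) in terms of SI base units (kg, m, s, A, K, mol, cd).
Units of each symbol in V = IR:
  I (current): A
  R (resistance, in ohms): kg·m²/(s³·A²)

Multiplying the contributions: [A] · [kg·m²/(s³·A²)]
Adding exponents of each base unit: kg: 1, m: 2, s: -3, A: -1
SI base units of voltage: kg·m²/(s³·A)

Answer: kg·m²/(s³·A)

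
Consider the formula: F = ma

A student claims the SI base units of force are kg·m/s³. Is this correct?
Units of each symbol in F = ma:
  m (mass): kg
  a (acceleration): m/s²

Multiplying the contributions: [kg] · [m/s²]
Adding exponents of each base unit: kg: 1, m: 1, s: -2
SI base units of force: kg·m/s²

The claimed units kg·m/s³ (exponents kg: 1, m: 1, s: -3) do not match the derived units kg·m/s² (exponents kg: 1, m: 1, s: -2), so the claim is incorrect.

Answer: No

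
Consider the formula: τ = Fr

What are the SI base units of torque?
Units of each symbol in τ = Fr:
  F (force): kg·m/s²
  r (lever arm): m

Multiplying the contributions: [kg·m/s²] · [m]
Adding exponents of each base unit: kg: 1, m: 2, s: -2
SI base units of torque: kg·m²/s²

Answer: kg·m²/s²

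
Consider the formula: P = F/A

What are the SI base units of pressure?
Units of each symbol in P = F/A:
  F (force): kg·m/s²
  A (area): m²  → in the denominator, contributes 1/m²

Multiplying the contributions: [kg·m/s²] · [1/m²]
Adding exponents of each base unit: kg: 1, m: -1, s: -2
SI base units of pressure: kg/(m·s²)

Answer: kg/(m·s²)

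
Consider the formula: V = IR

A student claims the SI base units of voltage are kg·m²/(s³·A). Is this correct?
Units of each symbol in V = IR:
  I (current): A
  R (resistance, in ohms): kg·m²/(s³·A²)

Multiplying the contributions: [A] · [kg·m²/(s³·A²)]
Adding exponents of each base unit: kg: 1, m: 2, s: -3, A: -1
SI base units of voltage: kg·m²/(s³·A)

The claimed units kg·m²/(s³·A) match the derived units, so the claim is correct.

Answer: Yes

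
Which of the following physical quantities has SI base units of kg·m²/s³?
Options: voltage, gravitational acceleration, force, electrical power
Checking the SI base units of each option:
  voltage (V = IR): kg·m²/(s³·A)  ✗
  gravitational acceleration (g = GM/r²): m/s²  ✗
  force (F = ma): kg·m/s²  ✗
  electrical power (P = IV): kg·m²/s³  ✓ matches

Only electrical power has units kg·m²/s³.

Answer: electrical power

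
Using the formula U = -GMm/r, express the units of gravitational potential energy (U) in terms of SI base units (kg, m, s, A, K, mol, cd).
Units of each symbol in U = -GMm/r:
  G (gravitational constant): m³/(kg·s²)
  M (mass): kg
  m (mass): kg
  r (distance): m  → in the denominator, contributes 1/m
  The minus sign does not affect the units.

Multiplying the contributions: [m³/(kg·s²)] · [kg] · [kg] · [1/m]
Adding exponents of each base unit: kg: 1, m: 2, s: -2
SI base units of gravitational potential energy: kg·m²/s²

Answer: kg·m²/s²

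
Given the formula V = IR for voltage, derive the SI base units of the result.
Units of each symbol in V = IR:
  I (current): A
  R (resistance, in ohms): kg·m²/(s³·A²)

Multiplying the contributions: [A] · [kg·m²/(s³·A²)]
Adding exponents of each base unit: kg: 1, m: 2, s: -3, A: -1
SI base units of voltage: kg·m²/(s³·A)

Answer: kg·m²/(s³·A)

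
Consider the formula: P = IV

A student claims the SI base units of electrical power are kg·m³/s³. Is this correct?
Units of each symbol in P = IV:
  I (current): A
  V (voltage, in volts): kg·m²/(s³·A)

Multiplying the contributions: [A] · [kg·m²/(s³·A)]
Adding exponents of each base unit: kg: 1, m: 2, s: -3
SI base units of electrical power: kg·m²/s³

The claimed units kg·m³/s³ (exponents kg: 1, m: 3, s: -3) do not match the derived units kg·m²/s³ (exponents kg: 1, m: 2, s: -3), so the claim is incorrect.

Answer: No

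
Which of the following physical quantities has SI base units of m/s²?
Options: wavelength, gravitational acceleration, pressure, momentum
Checking the SI base units of each option:
  wavelength (λ = v/f): m  ✗
  gravitational acceleration (g = GM/r²): m/s²  ✓ matches
  pressure (P = F/A): kg/(m·s²)  ✗
  momentum (p = mv): kg·m/s  ✗

Only gravitational acceleration has units m/s².

Answer: gravitational acceleration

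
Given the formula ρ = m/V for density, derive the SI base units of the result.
Units of each symbol in ρ = m/V:
  m (mass): kg
  V (volume): m³  → in the denominator, contributes 1/m³

Multiplying the contributions: [kg] · [1/m³]
Adding exponents of each base unit: kg: 1, m: -3
SI base units of density: kg/m³

Answer: kg/m³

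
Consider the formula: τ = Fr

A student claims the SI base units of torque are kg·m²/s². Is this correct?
Units of each symbol in τ = Fr:
  F (force): kg·m/s²
  r (lever arm): m

Multiplying the contributions: [kg·m/s²] · [m]
Adding exponents of each base unit: kg: 1, m: 2, s: -2
SI base units of torque: kg·m²/s²

The claimed units kg·m²/s² match the derived units, so the claim is correct.

Answer: Yes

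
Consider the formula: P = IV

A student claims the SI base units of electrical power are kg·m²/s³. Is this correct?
Units of each symbol in P = IV:
  I (current): A
  V (voltage, in volts): kg·m²/(s³·A)

Multiplying the contributions: [A] · [kg·m²/(s³·A)]
Adding exponents of each base unit: kg: 1, m: 2, s: -3
SI base units of electrical power: kg·m²/s³

The claimed units kg·m²/s³ match the derived units, so the claim is correct.

Answer: Yes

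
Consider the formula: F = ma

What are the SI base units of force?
Units of each symbol in F = ma:
  m (mass): kg
  a (acceleration): m/s²

Multiplying the contributions: [kg] · [m/s²]
Adding exponents of each base unit: kg: 1, m: 1, s: -2
SI base units of force: kg·m/s²

Answer: kg·m/s²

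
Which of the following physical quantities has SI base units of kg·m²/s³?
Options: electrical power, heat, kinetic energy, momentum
Checking the SI base units of each option:
  electrical power (P = IV): kg·m²/s³  ✓ matches
  heat (Q = mcΔT): kg·m²/s²  ✗
  kinetic energy (E = ½mv²): kg·m²/s²  ✗
  momentum (p = mv): kg·m/s  ✗

Only electrical power has units kg·m²/s³.

Answer: electrical power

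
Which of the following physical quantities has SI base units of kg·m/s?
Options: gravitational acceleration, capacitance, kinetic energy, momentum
Checking the SI base units of each option:
  gravitational acceleration (g = GM/r²): m/s²  ✗
  capacitance (C = Q/V): s⁴·A²/(kg·m²)  ✗
  kinetic energy (E = ½mv²): kg·m²/s²  ✗
  momentum (p = mv): kg·m/s  ✓ matches

Only momentum has units kg·m/s.

Answer: momentum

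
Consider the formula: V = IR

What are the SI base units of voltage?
Units of each symbol in V = IR:
  I (current): A
  R (resistance, in ohms): kg·m²/(s³·A²)

Multiplying the contributions: [A] · [kg·m²/(s³·A²)]
Adding exponents of each base unit: kg: 1, m: 2, s: -3, A: -1
SI base units of voltage: kg·m²/(s³·A)

Answer: kg·m²/(s³·A)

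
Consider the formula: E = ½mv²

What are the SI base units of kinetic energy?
Units of each symbol in E = ½mv²:
  m (mass): kg
  v (speed): m/s  → to the power 2, contributes m²/s²
  The factor ½ is dimensionless.

Multiplying the contributions: [kg] · [m²/s²]
Adding exponents of each base unit: kg: 1, m: 2, s: -2
SI base units of kinetic energy: kg·m²/s²

Answer: kg·m²/s²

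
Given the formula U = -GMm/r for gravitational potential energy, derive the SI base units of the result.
Units of each symbol in U = -GMm/r:
  G (gravitational constant): m³/(kg·s²)
  M (mass): kg
  m (mass): kg
  r (distance): m  → in the denominator, contributes 1/m
  The minus sign does not affect the units.

Multiplying the contributions: [m³/(kg·s²)] · [kg] · [kg] · [1/m]
Adding exponents of each base unit: kg: 1, m: 2, s: -2
SI base units of gravitational potential energy: kg·m²/s²

Answer: kg·m²/s²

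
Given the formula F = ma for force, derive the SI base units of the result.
Units of each symbol in F = ma:
  m (mass): kg
  a (acceleration): m/s²

Multiplying the contributions: [kg] · [m/s²]
Adding exponents of each base unit: kg: 1, m: 1, s: -2
SI base units of force: kg·m/s²

Answer: kg·m/s²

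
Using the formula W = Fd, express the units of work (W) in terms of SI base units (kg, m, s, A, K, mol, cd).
Units of each symbol in W = Fd:
  F (force): kg·m/s²
  d (displacement): m

Multiplying the contributions: [kg·m/s²] · [m]
Adding exponents of each base unit: kg: 1, m: 2, s: -2
SI base units of work: kg·m²/s²

Answer: kg·m²/s²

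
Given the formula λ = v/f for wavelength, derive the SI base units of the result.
Units of each symbol in λ = v/f:
  v (wave speed): m/s
  f (frequency): 1/s  → in the denominator, contributes s

Multiplying the contributions: [m/s] · [s]
Adding exponents of each base unit: m: 1
SI base units of wavelength: m

Answer: m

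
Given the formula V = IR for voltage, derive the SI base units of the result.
Units of each symbol in V = IR:
  I (current): A
  R (resistance, in ohms): kg·m²/(s³·A²)

Multiplying the contributions: [A] · [kg·m²/(s³·A²)]
Adding exponents of each base unit: kg: 1, m: 2, s: -3, A: -1
SI base units of voltage: kg·m²/(s³·A)

Answer: kg·m²/(s³·A)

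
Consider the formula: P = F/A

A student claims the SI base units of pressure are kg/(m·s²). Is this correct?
Units of each symbol in P = F/A:
  F (force): kg·m/s²
  A (area): m²  → in the denominator, contributes 1/m²

Multiplying the contributions: [kg·m/s²] · [1/m²]
Adding exponents of each base unit: kg: 1, m: -1, s: -2
SI base units of pressure: kg/(m·s²)

The claimed units kg/(m·s²) match the derived units, so the claim is correct.

Answer: Yes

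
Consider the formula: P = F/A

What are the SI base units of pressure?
Units of each symbol in P = F/A:
  F (force): kg·m/s²
  A (area): m²  → in the denominator, contributes 1/m²

Multiplying the contributions: [kg·m/s²] · [1/m²]
Adding exponents of each base unit: kg: 1, m: -1, s: -2
SI base units of pressure: kg/(m·s²)

Answer: kg/(m·s²)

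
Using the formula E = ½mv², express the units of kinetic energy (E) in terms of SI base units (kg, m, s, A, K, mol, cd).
Units of each symbol in E = ½mv²:
  m (mass): kg
  v (speed): m/s  → to the power 2, contributes m²/s²
  The factor ½ is dimensionless.

Multiplying the contributions: [kg] · [m²/s²]
Adding exponents of each base unit: kg: 1, m: 2, s: -2
SI base units of kinetic energy: kg·m²/s²

Answer: kg·m²/s²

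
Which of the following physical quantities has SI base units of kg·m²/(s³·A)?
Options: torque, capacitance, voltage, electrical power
Checking the SI base units of each option:
  torque (τ = Fr): kg·m²/s²  ✗
  capacitance (C = Q/V): s⁴·A²/(kg·m²)  ✗
  voltage (V = IR): kg·m²/(s³·A)  ✓ matches
  electrical power (P = IV): kg·m²/s³  ✗

Only voltage has units kg·m²/(s³·A).

Answer: voltage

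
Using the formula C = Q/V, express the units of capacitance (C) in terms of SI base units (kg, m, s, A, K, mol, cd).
Units of each symbol in C = Q/V:
  Q (charge, in coulombs): s·A
  V (voltage, in volts): kg·m²/(s³·A)  → in the denominator, contributes s³·A/(kg·m²)

Multiplying the contributions: [s·A] · [s³·A/(kg·m²)]
Adding exponents of each base unit: kg: -1, m: -2, s: 4, A: 2
SI base units of capacitance: s⁴·A²/(kg·m²)

Answer: s⁴·A²/(kg·m²)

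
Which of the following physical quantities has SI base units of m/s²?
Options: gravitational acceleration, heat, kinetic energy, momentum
Checking the SI base units of each option:
  gravitational acceleration (g = GM/r²): m/s²  ✓ matches
  heat (Q = mcΔT): kg·m²/s²  ✗
  kinetic energy (E = ½mv²): kg·m²/s²  ✗
  momentum (p = mv): kg·m/s  ✗

Only gravitational acceleration has units m/s².

Answer: gravitational acceleration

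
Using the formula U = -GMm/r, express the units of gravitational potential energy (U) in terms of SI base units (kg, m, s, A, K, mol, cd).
Units of each symbol in U = -GMm/r:
  G (gravitational constant): m³/(kg·s²)
  M (mass): kg
  m (mass): kg
  r (distance): m  → in the denominator, contributes 1/m
  The minus sign does not affect the units.

Multiplying the contributions: [m³/(kg·s²)] · [kg] · [kg] · [1/m]
Adding exponents of each base unit: kg: 1, m: 2, s: -2
SI base units of gravitational potential energy: kg·m²/s²

Answer: kg·m²/s²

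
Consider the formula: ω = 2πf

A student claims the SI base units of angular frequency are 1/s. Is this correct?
Units of each symbol in ω = 2πf:
  f (frequency): 1/s
  The factor 2π is dimensionless.

Multiplying the contributions: [1/s]
Adding exponents of each base unit: s: -1
SI base units of angular frequency: 1/s

The claimed units 1/s match the derived units, so the claim is correct.

Answer: Yes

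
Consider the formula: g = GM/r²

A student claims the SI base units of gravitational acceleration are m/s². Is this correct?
Units of each symbol in g = GM/r²:
  G (gravitational constant): m³/(kg·s²)
  M (mass): kg
  r (distance): m  → to the power 2 in the denominator, contributes 1/m²

Multiplying the contributions: [m³/(kg·s²)] · [kg] · [1/m²]
Adding exponents of each base unit: m: 1, s: -2
SI base units of gravitational acceleration: m/s²

The claimed units m/s² match the derived units, so the claim is correct.

Answer: Yes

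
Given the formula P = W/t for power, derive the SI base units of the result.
Units of each symbol in P = W/t:
  W (work): kg·m²/s²
  t (time): s  → in the denominator, contributes 1/s

Multiplying the contributions: [kg·m²/s²] · [1/s]
Adding exponents of each base unit: kg: 1, m: 2, s: -3
SI base units of power: kg·m²/s³

Answer: kg·m²/s³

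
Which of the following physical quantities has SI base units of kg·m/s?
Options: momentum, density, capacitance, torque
Checking the SI base units of each option:
  momentum (p = mv): kg·m/s  ✓ matches
  density (ρ = m/V): kg/m³  ✗
  capacitance (C = Q/V): s⁴·A²/(kg·m²)  ✗
  torque (τ = Fr): kg·m²/s²  ✗

Only momentum has units kg·m/s.

Answer: momentum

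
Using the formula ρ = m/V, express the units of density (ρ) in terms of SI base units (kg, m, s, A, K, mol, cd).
Units of each symbol in ρ = m/V:
  m (mass): kg
  V (volume): m³  → in the denominator, contributes 1/m³

Multiplying the contributions: [kg] · [1/m³]
Adding exponents of each base unit: kg: 1, m: -3
SI base units of density: kg/m³

Answer: kg/m³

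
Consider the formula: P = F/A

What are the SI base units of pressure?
Units of each symbol in P = F/A:
  F (force): kg·m/s²
  A (area): m²  → in the denominator, contributes 1/m²

Multiplying the contributions: [kg·m/s²] · [1/m²]
Adding exponents of each base unit: kg: 1, m: -1, s: -2
SI base units of pressure: kg/(m·s²)

Answer: kg/(m·s²)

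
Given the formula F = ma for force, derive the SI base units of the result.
Units of each symbol in F = ma:
  m (mass): kg
  a (acceleration): m/s²

Multiplying the contributions: [kg] · [m/s²]
Adding exponents of each base unit: kg: 1, m: 1, s: -2
SI base units of force: kg·m/s²

Answer: kg·m/s²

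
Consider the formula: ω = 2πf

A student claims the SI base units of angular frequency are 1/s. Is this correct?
Units of each symbol in ω = 2πf:
  f (frequency): 1/s
  The factor 2π is dimensionless.

Multiplying the contributions: [1/s]
Adding exponents of each base unit: s: -1
SI base units of angular frequency: 1/s

The claimed units 1/s match the derived units, so the claim is correct.

Answer: Yes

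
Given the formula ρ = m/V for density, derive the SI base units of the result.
Units of each symbol in ρ = m/V:
  m (mass): kg
  V (volume): m³  → in the denominator, contributes 1/m³

Multiplying the contributions: [kg] · [1/m³]
Adding exponents of each base unit: kg: 1, m: -3
SI base units of density: kg/m³

Answer: kg/m³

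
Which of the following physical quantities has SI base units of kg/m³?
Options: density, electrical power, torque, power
Checking the SI base units of each option:
  density (ρ = m/V): kg/m³  ✓ matches
  electrical power (P = IV): kg·m²/s³  ✗
  torque (τ = Fr): kg·m²/s²  ✗
  power (P = W/t): kg·m²/s³  ✗

Only density has units kg/m³.

Answer: density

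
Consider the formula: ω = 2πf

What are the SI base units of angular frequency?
Units of each symbol in ω = 2πf:
  f (frequency): 1/s
  The factor 2π is dimensionless.

Multiplying the contributions: [1/s]
Adding exponents of each base unit: s: -1
SI base units of angular frequency: 1/s

Answer: 1/s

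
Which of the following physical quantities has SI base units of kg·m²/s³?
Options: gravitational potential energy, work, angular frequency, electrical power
Checking the SI base units of each option:
  gravitational potential energy (U = -GMm/r): kg·m²/s²  ✗
  work (W = Fd): kg·m²/s²  ✗
  angular frequency (ω = 2πf): 1/s  ✗
  electrical power (P = IV): kg·m²/s³  ✓ matches

Only electrical power has units kg·m²/s³.

Answer: electrical power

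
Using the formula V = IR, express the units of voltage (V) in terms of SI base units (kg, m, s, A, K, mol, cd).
Units of each symbol in V = IR:
  I (current): A
  R (resistance, in ohms): kg·m²/(s³·A²)

Multiplying the contributions: [A] · [kg·m²/(s³·A²)]
Adding exponents of each base unit: kg: 1, m: 2, s: -3, A: -1
SI base units of voltage: kg·m²/(s³·A)

Answer: kg·m²/(s³·A)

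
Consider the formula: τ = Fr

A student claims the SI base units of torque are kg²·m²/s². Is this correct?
Units of each symbol in τ = Fr:
  F (force): kg·m/s²
  r (lever arm): m

Multiplying the contributions: [kg·m/s²] · [m]
Adding exponents of each base unit: kg: 1, m: 2, s: -2
SI base units of torque: kg·m²/s²

The claimed units kg²·m²/s² (exponents kg: 2, m: 2, s: -2) do not match the derived units kg·m²/s² (exponents kg: 1, m: 2, s: -2), so the claim is incorrect.

Answer: No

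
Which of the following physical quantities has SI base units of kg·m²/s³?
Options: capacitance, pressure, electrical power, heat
Checking the SI base units of each option:
  capacitance (C = Q/V): s⁴·A²/(kg·m²)  ✗
  pressure (P = F/A): kg/(m·s²)  ✗
  electrical power (P = IV): kg·m²/s³  ✓ matches
  heat (Q = mcΔT): kg·m²/s²  ✗

Only electrical power has units kg·m²/s³.

Answer: electrical power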